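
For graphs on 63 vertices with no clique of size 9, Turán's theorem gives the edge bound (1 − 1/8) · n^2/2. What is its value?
Turán density bound = (7/8) · 63^2/2 = 27783/16 ≈ 1736.4375

Turán's theorem: ex(n, K_{r+1}) is achieved by the complete r-partite Turán graph T(n, r) with parts as balanced as possible, and is at most (1 − 1/r) · n^2/2. For r = 8, n = 63: the density bound is (7/8) · 3969/2 = 27783/16 ≈ 1736.4375. The integer-valued extremum is e(T(63, 8)) = 1736, which is strictly less than the density bound 27783/16 since 8 ∤ 63 (the parts of T(63, 8) cannot all be equal).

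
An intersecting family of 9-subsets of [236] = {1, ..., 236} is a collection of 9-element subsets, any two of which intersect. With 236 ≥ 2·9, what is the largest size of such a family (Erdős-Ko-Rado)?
max |F| = C(235, 8) = 204511270823145

Erdős-Ko-Rado (1961): when n ≥ 2k, max |F| = C(n−1, k−1). The bound is attained by the star {A : i ∈ A} for any fixed i ∈ [n]. Here C(236−1, 9−1) = C(235, 8) = 204511270823145.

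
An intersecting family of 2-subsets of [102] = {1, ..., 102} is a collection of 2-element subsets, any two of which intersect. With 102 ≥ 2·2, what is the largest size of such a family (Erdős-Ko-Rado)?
max |F| = C(101, 1) = 101

Erdős-Ko-Rado (1961): when n ≥ 2k, max |F| = C(n−1, k−1). The bound is attained by the star {A : i ∈ A} for any fixed i ∈ [n]. Here C(102−1, 2−1) = C(101, 1) = 101.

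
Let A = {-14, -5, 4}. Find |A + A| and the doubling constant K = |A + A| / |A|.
K = |A + A| / |A| = 5/3

Enumerate A + A = {a + b : a, b ∈ A}. With |A| = 3, there are |A|^2 = 9 ordered sum pairs; collecting distinct values, A + A = {-28, -19, -10, -1, 8}, so |A + A| = 5. Thus K = 5/3. Here |A + A| = 2|A| − 1 = 5, the minimum possible — so K = 5/3 is minimal, which holds iff A is an arithmetic progression.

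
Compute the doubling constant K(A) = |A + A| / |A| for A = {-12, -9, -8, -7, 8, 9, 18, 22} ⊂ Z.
K = |A + A| / |A| = 32/8 = 4

Enumerate A + A = {a + b : a, b ∈ A}. With |A| = 8, there are |A|^2 = 64 ordered sum pairs; collecting distinct values, A + A = {-24, -21, -20, -19, -18, -17, -16, -15, -14, -4, -3, -1, 0, 1, 2, 6, 9, 10, 11, 13, 14, 15, 16, 17, 18, 26, 27, 30, 31, 36, 40, 44}, so |A + A| = 32. Thus K = 32/8 = 4. For comparison, the minimum possible |A + A| over all 8-element sets is 2·8 − 1 = 15 (so min K = 15/8), attained only by arithmetic progressions.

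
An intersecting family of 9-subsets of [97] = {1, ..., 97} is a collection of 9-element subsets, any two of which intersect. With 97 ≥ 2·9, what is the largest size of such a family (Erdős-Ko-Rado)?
max |F| = C(96, 8) = 132601016340

Erdős-Ko-Rado (1961): when n ≥ 2k, max |F| = C(n−1, k−1). The bound is attained by the star {A : i ∈ A} for any fixed i ∈ [n]. Here C(97−1, 9−1) = C(96, 8) = 132601016340.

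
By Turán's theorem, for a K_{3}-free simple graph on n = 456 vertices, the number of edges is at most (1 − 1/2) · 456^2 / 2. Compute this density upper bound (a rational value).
Turán density bound = (1/2) · 456^2/2 = 51984

Turán's theorem: ex(n, K_{r+1}) is achieved by the complete r-partite Turán graph T(n, r) with parts as balanced as possible, and is at most (1 − 1/r) · n^2/2. For r = 2, n = 456: the density bound is (1/2) · 207936/2 = 51984. Since 2 ∣ 456, the Turán graph T(456, 2) has parts of equal size 228, and its edge count e(T(456, 2)) = 51984 attains the density bound exactly.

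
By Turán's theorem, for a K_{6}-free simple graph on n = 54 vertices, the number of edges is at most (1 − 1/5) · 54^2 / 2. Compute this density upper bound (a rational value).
Turán density bound = (4/5) · 54^2/2 = 5832/5 ≈ 1166.4

Turán's theorem: ex(n, K_{r+1}) is achieved by the complete r-partite Turán graph T(n, r) with parts as balanced as possible, and is at most (1 − 1/r) · n^2/2. For r = 5, n = 54: the density bound is (4/5) · 2916/2 = 5832/5 ≈ 1166.4. The integer-valued extremum is e(T(54, 5)) = 1166, which is strictly less than the density bound 5832/5 since 5 ∤ 54 (the parts of T(54, 5) cannot all be equal).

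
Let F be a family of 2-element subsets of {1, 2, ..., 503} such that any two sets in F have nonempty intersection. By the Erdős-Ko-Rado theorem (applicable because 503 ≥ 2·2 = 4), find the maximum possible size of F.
max |F| = C(502, 1) = 502

The Erdős-Ko-Rado theorem states: for n ≥ 2k, an intersecting family of k-subsets of an n-element set has size at most C(n − 1, k − 1), with equality for 'star' families {A ⊆ [n] : |A| = k, i ∈ A} (fix an element i). For n = 503, k = 2: C(502, 1) = 502.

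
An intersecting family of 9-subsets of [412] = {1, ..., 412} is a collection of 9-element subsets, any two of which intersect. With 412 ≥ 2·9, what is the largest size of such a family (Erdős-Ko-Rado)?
max |F| = C(411, 8) = 18855821462126715

Erdős-Ko-Rado (1961): when n ≥ 2k, max |F| = C(n−1, k−1). The bound is attained by the star {A : i ∈ A} for any fixed i ∈ [n]. Here C(412−1, 9−1) = C(411, 8) = 18855821462126715.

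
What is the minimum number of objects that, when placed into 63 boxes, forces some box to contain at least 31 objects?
n = (31 − 1)·63 + 1 = 1891

By the generalised pigeonhole principle, to guarantee some box contains ≥ r objects we need more than (r − 1) · k objects total. Threshold: n = (r − 1) · k + 1. With r = 31 and k = 63: n = 30 · 63 + 1 = 1890 + 1 = 1891. For n = 1890 = 30 · 63, we can put exactly 30 objects in every box, avoiding 31 in any single one — so 1891 is tight.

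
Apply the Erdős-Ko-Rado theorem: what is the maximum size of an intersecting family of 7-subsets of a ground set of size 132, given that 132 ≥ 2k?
max |F| = C(131, 6) = 6249655776

Erdős-Ko-Rado (1961): when n ≥ 2k, max |F| = C(n−1, k−1). The bound is attained by the star {A : i ∈ A} for any fixed i ∈ [n]. Here C(132−1, 7−1) = C(131, 6) = 6249655776.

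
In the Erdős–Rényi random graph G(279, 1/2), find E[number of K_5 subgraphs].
E[# K_5] = C(279, 5) · (1/2)^C(5, 2) = 13589056305 / 2^10 ≈ 13270562.797852

For each 5-subset S of vertices (there are C(279, 5) = 13589056305 such S), let X_S = 1 if S induces a K_5 (all C(5, 2) = 10 edges present). Then P(X_S = 1) = (1/2)^10 = 1/1024. By linearity of expectation, E[# K_5] = C(279, 5) · (1/2)^10 = 13589056305 / 1024 ≈ 13270562.797852.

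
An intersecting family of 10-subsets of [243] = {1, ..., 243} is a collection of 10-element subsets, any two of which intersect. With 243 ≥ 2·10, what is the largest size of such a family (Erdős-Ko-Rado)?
max |F| = C(242, 9) = 6748380223931060

The Erdős-Ko-Rado theorem states: for n ≥ 2k, an intersecting family of k-subsets of an n-element set has size at most C(n − 1, k − 1), with equality for 'star' families {A ⊆ [n] : |A| = k, i ∈ A} (fix an element i). For n = 243, k = 10: C(242, 9) = 6748380223931060.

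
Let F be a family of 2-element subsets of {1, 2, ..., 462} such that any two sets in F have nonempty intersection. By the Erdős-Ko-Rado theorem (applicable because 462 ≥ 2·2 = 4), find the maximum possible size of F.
max |F| = C(461, 1) = 461

Erdős-Ko-Rado (1961): when n ≥ 2k, max |F| = C(n−1, k−1). The bound is attained by the star {A : i ∈ A} for any fixed i ∈ [n]. Here C(462−1, 2−1) = C(461, 1) = 461.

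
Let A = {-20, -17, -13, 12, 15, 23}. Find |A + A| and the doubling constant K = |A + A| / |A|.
K = |A + A| / |A| = 20/6 = 10/3

Enumerate A + A = {a + b : a, b ∈ A}. With |A| = 6, there are |A|^2 = 36 ordered sum pairs; collecting distinct values, A + A = {-40, -37, -34, -33, -30, -26, -8, -5, -2, -1, 2, 3, 6, 10, 24, 27, 30, 35, 38, 46}, so |A + A| = 20. Thus K = 20/6 = 10/3. For comparison, the minimum possible |A + A| over all 6-element sets is 2·6 − 1 = 11 (so min K = 11/6), attained only by arithmetic progressions.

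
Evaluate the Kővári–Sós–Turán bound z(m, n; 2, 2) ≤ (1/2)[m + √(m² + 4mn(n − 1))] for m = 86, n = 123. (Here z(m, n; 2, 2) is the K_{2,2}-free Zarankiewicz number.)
z(86, 123; 2, 2) ≤ (1/2)[86 + √(86² + 4·86·123·122)] = (1/2)[86 + √5169460] = 1179.8223

Kővári–Sós–Turán: let r_1, ..., r_86 be the row sums and z = Σ r_i the total number of 1s. Each pair of columns can share at most one row with both entries 1 (else a 2×2 all-ones block appears), so Σ_i C(r_i, 2) ≤ C(123, 2) = 7503. By convexity Σ_i C(r_i, 2) ≥ 86·C(z/86, 2) = z(z − 86)/(2·86), giving z² − 86z − 86·123·122 ≤ 0 and hence z ≤ (1/2)[86 + √(7396 + 4·1290516)] = (1/2)[86 + √5169460] ≈ (1/2)(86 + 2273.6447) = 1179.8223.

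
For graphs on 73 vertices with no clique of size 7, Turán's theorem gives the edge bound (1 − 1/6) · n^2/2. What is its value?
Turán density bound = (5/6) · 73^2/2 = 26645/12 ≈ 2220.4167

Turán's theorem: ex(n, K_{r+1}) is achieved by the complete r-partite Turán graph T(n, r) with parts as balanced as possible, and is at most (1 − 1/r) · n^2/2. For r = 6, n = 73: the density bound is (5/6) · 5329/2 = 26645/12 ≈ 2220.4167. The integer-valued extremum is e(T(73, 6)) = 2220, which is strictly less than the density bound 26645/12 since 6 ∤ 73 (the parts of T(73, 6) cannot all be equal).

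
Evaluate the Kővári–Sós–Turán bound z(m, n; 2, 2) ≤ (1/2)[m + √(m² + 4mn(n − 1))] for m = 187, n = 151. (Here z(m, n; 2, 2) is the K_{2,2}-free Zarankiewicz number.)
z(187, 151; 2, 2) ≤ (1/2)[187 + √(187² + 4·187·151·150)] = (1/2)[187 + √16977169] = 2153.668

Kővári–Sós–Turán: let r_1, ..., r_187 be the row sums and z = Σ r_i the total number of 1s. Each pair of columns can share at most one row with both entries 1 (else a 2×2 all-ones block appears), so Σ_i C(r_i, 2) ≤ C(151, 2) = 11325. By convexity Σ_i C(r_i, 2) ≥ 187·C(z/187, 2) = z(z − 187)/(2·187), giving z² − 187z − 187·151·150 ≤ 0 and hence z ≤ (1/2)[187 + √(34969 + 4·4235550)] = (1/2)[187 + √16977169] ≈ (1/2)(187 + 4120.336) = 2153.668.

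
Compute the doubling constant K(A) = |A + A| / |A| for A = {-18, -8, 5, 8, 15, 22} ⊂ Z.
K = |A + A| / |A| = 19/6

Enumerate A + A = {a + b : a, b ∈ A}. With |A| = 6, there are |A|^2 = 36 ordered sum pairs; collecting distinct values, A + A = {-36, -26, -16, -13, -10, -3, 0, 4, 7, 10, 13, 14, 16, 20, 23, 27, 30, 37, 44}, so |A + A| = 19. Thus K = 19/6. For comparison, the minimum possible |A + A| over all 6-element sets is 2·6 − 1 = 11 (so min K = 11/6), attained only by arithmetic progressions.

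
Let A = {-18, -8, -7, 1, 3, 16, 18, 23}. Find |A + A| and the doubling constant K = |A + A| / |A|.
K = |A + A| / |A| = 34/8 = 17/4

Enumerate A + A = {a + b : a, b ∈ A}. With |A| = 8, there are |A|^2 = 64 ordered sum pairs; collecting distinct values, A + A = {-36, -26, -25, -17, -16, -15, -14, -7, -6, -5, -4, -2, 0, 2, 4, 5, 6, 8, 9, 10, 11, 15, 16, 17, 19, 21, 24, 26, 32, 34, 36, 39, 41, 46}, so |A + A| = 34. Thus K = 34/8 = 17/4. For comparison, the minimum possible |A + A| over all 8-element sets is 2·8 − 1 = 15 (so min K = 15/8), attained only by arithmetic progressions.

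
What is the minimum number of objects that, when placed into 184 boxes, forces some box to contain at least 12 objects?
n = (12 − 1)·184 + 1 = 2025

By the generalised pigeonhole principle, to guarantee some box contains ≥ r objects we need more than (r − 1) · k objects total. Threshold: n = (r − 1) · k + 1. With r = 12 and k = 184: n = 11 · 184 + 1 = 2024 + 1 = 2025. For n = 2024 = 11 · 184, we can put exactly 11 objects in every box, avoiding 12 in any single one — so 2025 is tight.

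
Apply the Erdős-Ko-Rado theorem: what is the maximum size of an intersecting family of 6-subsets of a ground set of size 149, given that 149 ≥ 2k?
max |F| = C(148, 5) = 552689424

Erdős-Ko-Rado (1961): when n ≥ 2k, max |F| = C(n−1, k−1). The bound is attained by the star {A : i ∈ A} for any fixed i ∈ [n]. Here C(149−1, 6−1) = C(148, 5) = 552689424.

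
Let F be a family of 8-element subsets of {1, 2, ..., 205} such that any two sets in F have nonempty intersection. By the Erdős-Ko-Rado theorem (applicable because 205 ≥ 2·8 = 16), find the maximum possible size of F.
max |F| = C(204, 7) = 2629004673240

Erdős-Ko-Rado (1961): when n ≥ 2k, max |F| = C(n−1, k−1). The bound is attained by the star {A : i ∈ A} for any fixed i ∈ [n]. Here C(205−1, 8−1) = C(204, 7) = 2629004673240.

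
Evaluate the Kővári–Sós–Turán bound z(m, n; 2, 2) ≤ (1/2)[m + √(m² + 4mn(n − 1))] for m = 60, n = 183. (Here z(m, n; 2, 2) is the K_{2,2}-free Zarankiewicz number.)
z(60, 183; 2, 2) ≤ (1/2)[60 + √(60² + 4·60·183·182)] = (1/2)[60 + √7997040] = 1443.9519

Kővári–Sós–Turán: let r_1, ..., r_60 be the row sums and z = Σ r_i the total number of 1s. Each pair of columns can share at most one row with both entries 1 (else a 2×2 all-ones block appears), so Σ_i C(r_i, 2) ≤ C(183, 2) = 16653. By convexity Σ_i C(r_i, 2) ≥ 60·C(z/60, 2) = z(z − 60)/(2·60), giving z² − 60z − 60·183·182 ≤ 0 and hence z ≤ (1/2)[60 + √(3600 + 4·1998360)] = (1/2)[60 + √7997040] ≈ (1/2)(60 + 2827.9038) = 1443.9519.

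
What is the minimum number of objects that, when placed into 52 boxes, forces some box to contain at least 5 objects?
n = (5 − 1)·52 + 1 = 209

By the generalised pigeonhole principle, to guarantee some box contains ≥ r objects we need more than (r − 1) · k objects total. Threshold: n = (r − 1) · k + 1. With r = 5 and k = 52: n = 4 · 52 + 1 = 208 + 1 = 209. For n = 208 = 4 · 52, we can put exactly 4 objects in every box, avoiding 5 in any single one — so 209 is tight.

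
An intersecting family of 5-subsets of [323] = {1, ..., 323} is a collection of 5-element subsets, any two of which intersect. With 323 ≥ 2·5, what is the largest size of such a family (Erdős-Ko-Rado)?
max |F| = C(322, 4) = 439633040

Erdős-Ko-Rado (1961): when n ≥ 2k, max |F| = C(n−1, k−1). The bound is attained by the star {A : i ∈ A} for any fixed i ∈ [n]. Here C(323−1, 5−1) = C(322, 4) = 439633040.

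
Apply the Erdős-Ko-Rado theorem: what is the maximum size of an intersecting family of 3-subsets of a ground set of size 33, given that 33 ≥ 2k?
max |F| = C(32, 2) = 496

Erdős-Ko-Rado (1961): when n ≥ 2k, max |F| = C(n−1, k−1). The bound is attained by the star {A : i ∈ A} for any fixed i ∈ [n]. Here C(33−1, 3−1) = C(32, 2) = 496.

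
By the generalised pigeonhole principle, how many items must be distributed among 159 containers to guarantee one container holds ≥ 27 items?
n = (27 − 1)·159 + 1 = 4135

By the generalised pigeonhole principle, to guarantee some box contains ≥ r objects we need more than (r − 1) · k objects total. Threshold: n = (r − 1) · k + 1. With r = 27 and k = 159: n = 26 · 159 + 1 = 4134 + 1 = 4135. For n = 4134 = 26 · 159, we can put exactly 26 objects in every box, avoiding 27 in any single one — so 4135 is tight.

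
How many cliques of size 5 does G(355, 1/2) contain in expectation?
E[# K_5] = C(355, 5) · (1/2)^C(5, 2) = 45674610696 / 2^10 = 5709326337/128 = 44604112.0078125

For each 5-subset S of vertices (there are C(355, 5) = 45674610696 such S), let X_S = 1 if S induces a K_5 (all C(5, 2) = 10 edges present). Then P(X_S = 1) = (1/2)^10 = 1/1024. By linearity of expectation, E[# K_5] = C(355, 5) · (1/2)^10 = 45674610696 / 1024 = 5709326337/128 = 44604112.0078125.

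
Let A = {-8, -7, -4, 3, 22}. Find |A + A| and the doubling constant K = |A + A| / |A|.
K = |A + A| / |A| = 15/5 = 3

Enumerate A + A = {a + b : a, b ∈ A}. With |A| = 5, there are |A|^2 = 25 ordered sum pairs; collecting distinct values, A + A = {-16, -15, -14, -12, -11, -8, -5, -4, -1, 6, 14, 15, 18, 25, 44}, so |A + A| = 15. Thus K = 15/5 = 3. For comparison, the minimum possible |A + A| over all 5-element sets is 2·5 − 1 = 9 (so min K = 9/5), attained only by arithmetic progressions.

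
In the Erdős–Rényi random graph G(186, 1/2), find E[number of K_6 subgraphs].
E[# K_6] = C(186, 6) · (1/2)^C(6, 2) = 53011617022 / 2^15 = 26505808511/16384 ≈ 1617786.164001

For each 6-subset S of vertices (there are C(186, 6) = 53011617022 such S), let X_S = 1 if S induces a K_6 (all C(6, 2) = 15 edges present). Then P(X_S = 1) = (1/2)^15 = 1/32768. By linearity of expectation, E[# K_6] = C(186, 6) · (1/2)^15 = 53011617022 / 32768 = 26505808511/16384 ≈ 1617786.164001.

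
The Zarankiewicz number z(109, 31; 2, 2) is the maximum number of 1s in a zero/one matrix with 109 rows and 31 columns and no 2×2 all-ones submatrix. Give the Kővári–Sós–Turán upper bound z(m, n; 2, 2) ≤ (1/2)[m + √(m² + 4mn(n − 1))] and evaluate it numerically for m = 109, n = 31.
z(109, 31; 2, 2) ≤ (1/2)[109 + √(109² + 4·109·31·30)] = (1/2)[109 + √417361] = 377.5174

Kővári–Sós–Turán: let r_1, ..., r_109 be the row sums and z = Σ r_i the total number of 1s. Each pair of columns can share at most one row with both entries 1 (else a 2×2 all-ones block appears), so Σ_i C(r_i, 2) ≤ C(31, 2) = 465. By convexity Σ_i C(r_i, 2) ≥ 109·C(z/109, 2) = z(z − 109)/(2·109), giving z² − 109z − 109·31·30 ≤ 0 and hence z ≤ (1/2)[109 + √(11881 + 4·101370)] = (1/2)[109 + √417361] ≈ (1/2)(109 + 646.0348) = 377.5174.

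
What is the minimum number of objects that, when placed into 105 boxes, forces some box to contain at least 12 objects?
n = (12 − 1)·105 + 1 = 1156

By the generalised pigeonhole principle, to guarantee some box contains ≥ r objects we need more than (r − 1) · k objects total. Threshold: n = (r − 1) · k + 1. With r = 12 and k = 105: n = 11 · 105 + 1 = 1155 + 1 = 1156. For n = 1155 = 11 · 105, we can put exactly 11 objects in every box, avoiding 12 in any single one — so 1156 is tight.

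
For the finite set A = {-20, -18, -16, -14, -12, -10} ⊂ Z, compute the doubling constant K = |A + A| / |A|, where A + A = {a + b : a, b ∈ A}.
K = |A + A| / |A| = 11/6

Enumerate A + A = {a + b : a, b ∈ A}. With |A| = 6, there are |A|^2 = 36 ordered sum pairs; collecting distinct values, A + A = {-40, -38, -36, -34, -32, -30, -28, -26, -24, -22, -20}, so |A + A| = 11. Thus K = 11/6. Here |A + A| = 2|A| − 1 = 11, the minimum possible — so K = 11/6 is minimal, which holds iff A is an arithmetic progression.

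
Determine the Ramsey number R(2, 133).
R(2, 133) = 133

R(2, k) = k for all k ≥ 2: in a 2-colouring of K_k, either some edge is red (a red K_2) or all edges are blue (a blue K_k). And K_{132} coloured all-blue has no blue K_133, so R(2, 133) > 132. Hence R(2, 133) = 133.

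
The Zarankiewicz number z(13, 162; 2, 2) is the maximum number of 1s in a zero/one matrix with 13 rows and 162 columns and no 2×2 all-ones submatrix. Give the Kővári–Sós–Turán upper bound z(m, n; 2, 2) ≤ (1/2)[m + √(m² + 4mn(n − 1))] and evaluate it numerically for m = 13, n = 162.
z(13, 162; 2, 2) ≤ (1/2)[13 + √(13² + 4·13·162·161)] = (1/2)[13 + √1356433] = 588.83

Kővári–Sós–Turán: let r_1, ..., r_13 be the row sums and z = Σ r_i the total number of 1s. Each pair of columns can share at most one row with both entries 1 (else a 2×2 all-ones block appears), so Σ_i C(r_i, 2) ≤ C(162, 2) = 13041. By convexity Σ_i C(r_i, 2) ≥ 13·C(z/13, 2) = z(z − 13)/(2·13), giving z² − 13z − 13·162·161 ≤ 0 and hence z ≤ (1/2)[13 + √(169 + 4·339066)] = (1/2)[13 + √1356433] ≈ (1/2)(13 + 1164.66) = 588.83.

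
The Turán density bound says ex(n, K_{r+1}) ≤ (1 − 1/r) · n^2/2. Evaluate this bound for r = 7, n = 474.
Turán density bound = (6/7) · 474^2/2 = 674028/7 ≈ 96289.7143

Turán's theorem: ex(n, K_{r+1}) is achieved by the complete r-partite Turán graph T(n, r) with parts as balanced as possible, and is at most (1 − 1/r) · n^2/2. For r = 7, n = 474: the density bound is (6/7) · 224676/2 = 674028/7 ≈ 96289.7143. The integer-valued extremum is e(T(474, 7)) = 96289, which is strictly less than the density bound 674028/7 since 7 ∤ 474 (the parts of T(474, 7) cannot all be equal).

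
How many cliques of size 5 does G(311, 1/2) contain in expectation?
E[# K_5] = C(311, 5) · (1/2)^C(5, 2) = 23474070697 / 2^10 ≈ 22923897.165039

For each 5-subset S of vertices (there are C(311, 5) = 23474070697 such S), let X_S = 1 if S induces a K_5 (all C(5, 2) = 10 edges present). Then P(X_S = 1) = (1/2)^10 = 1/1024. By linearity of expectation, E[# K_5] = C(311, 5) · (1/2)^10 = 23474070697 / 1024 ≈ 22923897.165039.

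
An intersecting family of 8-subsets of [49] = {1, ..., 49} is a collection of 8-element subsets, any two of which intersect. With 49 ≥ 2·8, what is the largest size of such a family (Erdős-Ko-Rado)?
max |F| = C(48, 7) = 73629072

Erdős-Ko-Rado (1961): when n ≥ 2k, max |F| = C(n−1, k−1). The bound is attained by the star {A : i ∈ A} for any fixed i ∈ [n]. Here C(49−1, 8−1) = C(48, 7) = 73629072.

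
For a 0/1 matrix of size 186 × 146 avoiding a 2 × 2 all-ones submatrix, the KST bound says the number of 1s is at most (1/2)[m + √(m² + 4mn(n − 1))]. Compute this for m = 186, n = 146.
z(186, 146; 2, 2) ≤ (1/2)[186 + √(186² + 4·186·146·145)] = (1/2)[186 + √15785076] = 2079.5218

Kővári–Sós–Turán: let r_1, ..., r_186 be the row sums and z = Σ r_i the total number of 1s. Each pair of columns can share at most one row with both entries 1 (else a 2×2 all-ones block appears), so Σ_i C(r_i, 2) ≤ C(146, 2) = 10585. By convexity Σ_i C(r_i, 2) ≥ 186·C(z/186, 2) = z(z − 186)/(2·186), giving z² − 186z − 186·146·145 ≤ 0 and hence z ≤ (1/2)[186 + √(34596 + 4·3937620)] = (1/2)[186 + √15785076] ≈ (1/2)(186 + 3973.0437) = 2079.5218.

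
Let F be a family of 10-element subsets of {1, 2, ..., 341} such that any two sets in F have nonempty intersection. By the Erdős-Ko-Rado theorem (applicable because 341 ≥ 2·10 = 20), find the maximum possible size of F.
max |F| = C(340, 9) = 150374796272229880

Erdős-Ko-Rado (1961): when n ≥ 2k, max |F| = C(n−1, k−1). The bound is attained by the star {A : i ∈ A} for any fixed i ∈ [n]. Here C(341−1, 10−1) = C(340, 9) = 150374796272229880.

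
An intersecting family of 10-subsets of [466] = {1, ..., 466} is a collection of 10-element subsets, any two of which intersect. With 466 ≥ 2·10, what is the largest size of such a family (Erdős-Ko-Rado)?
max |F| = C(465, 9) = 2591098887339933630

Erdős-Ko-Rado (1961): when n ≥ 2k, max |F| = C(n−1, k−1). The bound is attained by the star {A : i ∈ A} for any fixed i ∈ [n]. Here C(466−1, 10−1) = C(465, 9) = 2591098887339933630.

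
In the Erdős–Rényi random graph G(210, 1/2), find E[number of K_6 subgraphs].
E[# K_6] = C(210, 6) · (1/2)^C(6, 2) = 110837787060 / 2^15 = 27709446765/8192 ≈ 3382500.825806

For each 6-subset S of vertices (there are C(210, 6) = 110837787060 such S), let X_S = 1 if S induces a K_6 (all C(6, 2) = 15 edges present). Then P(X_S = 1) = (1/2)^15 = 1/32768. By linearity of expectation, E[# K_6] = C(210, 6) · (1/2)^15 = 110837787060 / 32768 = 27709446765/8192 ≈ 3382500.825806.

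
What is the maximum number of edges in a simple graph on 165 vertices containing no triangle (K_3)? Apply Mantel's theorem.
ex(165, K_3) = ⌊165^2/4⌋ = 6806

Mantel (1907): a triangle-free graph on n vertices has at most ⌊n^2/4⌋ edges, with equality for the complete bipartite graph K_{⌊n/2⌋, ⌈n/2⌉}. For n = 165: ⌊165^2/4⌋ = ⌊27225/4⌋ = 6806. The extremal graph is K_{82, 83}, which has 82·83 = 6806 edges.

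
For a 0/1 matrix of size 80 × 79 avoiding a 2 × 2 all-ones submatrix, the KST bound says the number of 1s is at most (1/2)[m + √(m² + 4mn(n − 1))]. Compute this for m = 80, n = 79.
z(80, 79; 2, 2) ≤ (1/2)[80 + √(80² + 4·80·79·78)] = (1/2)[80 + √1978240] = 743.2496

Kővári–Sós–Turán: let r_1, ..., r_80 be the row sums and z = Σ r_i the total number of 1s. Each pair of columns can share at most one row with both entries 1 (else a 2×2 all-ones block appears), so Σ_i C(r_i, 2) ≤ C(79, 2) = 3081. By convexity Σ_i C(r_i, 2) ≥ 80·C(z/80, 2) = z(z − 80)/(2·80), giving z² − 80z − 80·79·78 ≤ 0 and hence z ≤ (1/2)[80 + √(6400 + 4·492960)] = (1/2)[80 + √1978240] ≈ (1/2)(80 + 1406.4992) = 743.2496.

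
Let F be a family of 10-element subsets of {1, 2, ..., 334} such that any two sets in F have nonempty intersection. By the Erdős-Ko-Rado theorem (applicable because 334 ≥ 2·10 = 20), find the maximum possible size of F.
max |F| = C(333, 9) = 124416985140694675

Erdős-Ko-Rado (1961): when n ≥ 2k, max |F| = C(n−1, k−1). The bound is attained by the star {A : i ∈ A} for any fixed i ∈ [n]. Here C(334−1, 10−1) = C(333, 9) = 124416985140694675.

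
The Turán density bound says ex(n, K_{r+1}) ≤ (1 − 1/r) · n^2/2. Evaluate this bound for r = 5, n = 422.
Turán density bound = (4/5) · 422^2/2 = 356168/5 ≈ 71233.6

Turán's theorem: ex(n, K_{r+1}) is achieved by the complete r-partite Turán graph T(n, r) with parts as balanced as possible, and is at most (1 − 1/r) · n^2/2. For r = 5, n = 422: the density bound is (4/5) · 178084/2 = 356168/5 ≈ 71233.6. The integer-valued extremum is e(T(422, 5)) = 71233, which is strictly less than the density bound 356168/5 since 5 ∤ 422 (the parts of T(422, 5) cannot all be equal).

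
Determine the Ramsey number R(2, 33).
R(2, 33) = 33

R(2, k) = k for all k ≥ 2: in a 2-colouring of K_k, either some edge is red (a red K_2) or all edges are blue (a blue K_k). And K_{32} coloured all-blue has no blue K_33, so R(2, 33) > 32. Hence R(2, 33) = 33.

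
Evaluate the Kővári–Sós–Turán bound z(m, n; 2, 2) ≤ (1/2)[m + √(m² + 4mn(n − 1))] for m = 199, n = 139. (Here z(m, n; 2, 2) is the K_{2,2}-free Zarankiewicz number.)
z(199, 139; 2, 2) ≤ (1/2)[199 + √(199² + 4·199·139·138)] = (1/2)[199 + √15308473] = 2055.8022

Kővári–Sós–Turán: let r_1, ..., r_199 be the row sums and z = Σ r_i the total number of 1s. Each pair of columns can share at most one row with both entries 1 (else a 2×2 all-ones block appears), so Σ_i C(r_i, 2) ≤ C(139, 2) = 9591. By convexity Σ_i C(r_i, 2) ≥ 199·C(z/199, 2) = z(z − 199)/(2·199), giving z² − 199z − 199·139·138 ≤ 0 and hence z ≤ (1/2)[199 + √(39601 + 4·3817218)] = (1/2)[199 + √15308473] ≈ (1/2)(199 + 3912.6044) = 2055.8022.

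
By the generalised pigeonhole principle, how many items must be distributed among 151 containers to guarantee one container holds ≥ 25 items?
n = (25 − 1)·151 + 1 = 3625

By the generalised pigeonhole principle, to guarantee some box contains ≥ r objects we need more than (r − 1) · k objects total. Threshold: n = (r − 1) · k + 1. With r = 25 and k = 151: n = 24 · 151 + 1 = 3624 + 1 = 3625. For n = 3624 = 24 · 151, we can put exactly 24 objects in every box, avoiding 25 in any single one — so 3625 is tight.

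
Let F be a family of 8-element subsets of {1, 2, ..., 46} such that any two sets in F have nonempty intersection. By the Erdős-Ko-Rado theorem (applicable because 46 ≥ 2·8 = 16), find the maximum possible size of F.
max |F| = C(45, 7) = 45379620

Erdős-Ko-Rado (1961): when n ≥ 2k, max |F| = C(n−1, k−1). The bound is attained by the star {A : i ∈ A} for any fixed i ∈ [n]. Here C(46−1, 8−1) = C(45, 7) = 45379620.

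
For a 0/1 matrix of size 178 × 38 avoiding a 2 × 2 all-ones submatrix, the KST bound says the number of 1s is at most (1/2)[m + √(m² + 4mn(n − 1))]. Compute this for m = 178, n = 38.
z(178, 38; 2, 2) ≤ (1/2)[178 + √(178² + 4·178·38·37)] = (1/2)[178 + √1032756] = 597.123

Kővári–Sós–Turán: let r_1, ..., r_178 be the row sums and z = Σ r_i the total number of 1s. Each pair of columns can share at most one row with both entries 1 (else a 2×2 all-ones block appears), so Σ_i C(r_i, 2) ≤ C(38, 2) = 703. By convexity Σ_i C(r_i, 2) ≥ 178·C(z/178, 2) = z(z − 178)/(2·178), giving z² − 178z − 178·38·37 ≤ 0 and hence z ≤ (1/2)[178 + √(31684 + 4·250268)] = (1/2)[178 + √1032756] ≈ (1/2)(178 + 1016.246) = 597.123.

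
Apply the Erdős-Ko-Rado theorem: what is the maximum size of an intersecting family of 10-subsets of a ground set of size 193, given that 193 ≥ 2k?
max |F| = C(192, 9) = 807772231738560

The Erdős-Ko-Rado theorem states: for n ≥ 2k, an intersecting family of k-subsets of an n-element set has size at most C(n − 1, k − 1), with equality for 'star' families {A ⊆ [n] : |A| = k, i ∈ A} (fix an element i). For n = 193, k = 10: C(192, 9) = 807772231738560.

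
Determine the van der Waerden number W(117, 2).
W(117, 2) = 117 + 1 = 118

A 2-term AP is any pair of integers, so a monochromatic 2-AP exists iff some colour is used at least twice. With 117 colours, the colouring i ↦ i on {1, ..., 117} uses each colour once, avoiding any monochromatic pair, so W(117, 2) > 117. For {1, ..., 118}, pigeonhole forces two integers of the same colour, which form a monochromatic 2-AP. Hence W(117, 2) = 118.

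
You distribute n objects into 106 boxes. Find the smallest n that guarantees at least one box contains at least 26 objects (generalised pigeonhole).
n = (26 − 1)·106 + 1 = 2651

By the generalised pigeonhole principle, to guarantee some box contains ≥ r objects we need more than (r − 1) · k objects total. Threshold: n = (r − 1) · k + 1. With r = 26 and k = 106: n = 25 · 106 + 1 = 2650 + 1 = 2651. For n = 2650 = 25 · 106, we can put exactly 25 objects in every box, avoiding 26 in any single one — so 2651 is tight.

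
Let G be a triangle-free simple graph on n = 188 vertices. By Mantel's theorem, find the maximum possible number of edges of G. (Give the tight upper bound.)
ex(188, K_3) = ⌊188^2/4⌋ = 8836

Mantel (1907): a triangle-free graph on n vertices has at most ⌊n^2/4⌋ edges, with equality for the complete bipartite graph K_{⌊n/2⌋, ⌈n/2⌉}. For n = 188: ⌊188^2/4⌋ = ⌊35344/4⌋ = 8836. The extremal graph is K_{94, 94}, which has 94·94 = 8836 edges.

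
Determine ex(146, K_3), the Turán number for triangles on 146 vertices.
ex(146, K_3) = ⌊146^2/4⌋ = 5329

Mantel (1907): a triangle-free graph on n vertices has at most ⌊n^2/4⌋ edges, with equality for the complete bipartite graph K_{⌊n/2⌋, ⌈n/2⌉}. For n = 146: ⌊146^2/4⌋ = ⌊21316/4⌋ = 5329. The extremal graph is K_{73, 73}, which has 73·73 = 5329 edges.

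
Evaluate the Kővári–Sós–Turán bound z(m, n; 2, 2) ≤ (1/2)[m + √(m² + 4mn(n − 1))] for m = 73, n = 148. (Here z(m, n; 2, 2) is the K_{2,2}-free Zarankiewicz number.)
z(73, 148; 2, 2) ≤ (1/2)[73 + √(73² + 4·73·148·147)] = (1/2)[73 + √6358081] = 1297.2618

Kővári–Sós–Turán: let r_1, ..., r_73 be the row sums and z = Σ r_i the total number of 1s. Each pair of columns can share at most one row with both entries 1 (else a 2×2 all-ones block appears), so Σ_i C(r_i, 2) ≤ C(148, 2) = 10878. By convexity Σ_i C(r_i, 2) ≥ 73·C(z/73, 2) = z(z − 73)/(2·73), giving z² − 73z − 73·148·147 ≤ 0 and hence z ≤ (1/2)[73 + √(5329 + 4·1588188)] = (1/2)[73 + √6358081] ≈ (1/2)(73 + 2521.5235) = 1297.2618.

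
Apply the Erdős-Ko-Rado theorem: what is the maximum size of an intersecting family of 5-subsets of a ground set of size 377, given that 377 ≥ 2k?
max |F| = C(376, 4) = 819574250

The Erdős-Ko-Rado theorem states: for n ≥ 2k, an intersecting family of k-subsets of an n-element set has size at most C(n − 1, k − 1), with equality for 'star' families {A ⊆ [n] : |A| = k, i ∈ A} (fix an element i). For n = 377, k = 5: C(376, 4) = 819574250.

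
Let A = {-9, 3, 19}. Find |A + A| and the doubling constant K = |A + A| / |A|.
K = |A + A| / |A| = 6/3 = 2

Enumerate A + A = {a + b : a, b ∈ A}. With |A| = 3, there are |A|^2 = 9 ordered sum pairs; collecting distinct values, A + A = {-18, -6, 6, 10, 22, 38}, so |A + A| = 6. Thus K = 6/3 = 2. For comparison, the minimum possible |A + A| over all 3-element sets is 2·3 − 1 = 5 (so min K = 5/3), attained only by arithmetic progressions.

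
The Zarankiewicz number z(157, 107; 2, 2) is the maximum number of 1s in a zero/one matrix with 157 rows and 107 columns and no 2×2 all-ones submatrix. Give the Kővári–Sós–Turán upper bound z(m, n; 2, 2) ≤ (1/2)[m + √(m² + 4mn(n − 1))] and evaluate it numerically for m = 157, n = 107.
z(157, 107; 2, 2) ≤ (1/2)[157 + √(157² + 4·157·107·106)] = (1/2)[157 + √7147425] = 1415.2334

Kővári–Sós–Turán: let r_1, ..., r_157 be the row sums and z = Σ r_i the total number of 1s. Each pair of columns can share at most one row with both entries 1 (else a 2×2 all-ones block appears), so Σ_i C(r_i, 2) ≤ C(107, 2) = 5671. By convexity Σ_i C(r_i, 2) ≥ 157·C(z/157, 2) = z(z − 157)/(2·157), giving z² − 157z − 157·107·106 ≤ 0 and hence z ≤ (1/2)[157 + √(24649 + 4·1780694)] = (1/2)[157 + √7147425] ≈ (1/2)(157 + 2673.4669) = 1415.2334.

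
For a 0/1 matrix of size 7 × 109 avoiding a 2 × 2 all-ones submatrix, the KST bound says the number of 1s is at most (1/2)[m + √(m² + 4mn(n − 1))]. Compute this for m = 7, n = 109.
z(7, 109; 2, 2) ≤ (1/2)[7 + √(7² + 4·7·109·108)] = (1/2)[7 + √329665] = 290.5823

Kővári–Sós–Turán: let r_1, ..., r_7 be the row sums and z = Σ r_i the total number of 1s. Each pair of columns can share at most one row with both entries 1 (else a 2×2 all-ones block appears), so Σ_i C(r_i, 2) ≤ C(109, 2) = 5886. By convexity Σ_i C(r_i, 2) ≥ 7·C(z/7, 2) = z(z − 7)/(2·7), giving z² − 7z − 7·109·108 ≤ 0 and hence z ≤ (1/2)[7 + √(49 + 4·82404)] = (1/2)[7 + √329665] ≈ (1/2)(7 + 574.1646) = 290.5823.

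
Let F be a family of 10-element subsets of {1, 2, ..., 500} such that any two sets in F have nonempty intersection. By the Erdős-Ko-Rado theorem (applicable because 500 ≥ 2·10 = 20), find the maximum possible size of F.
max |F| = C(499, 9) = 4916211776037821974

The Erdős-Ko-Rado theorem states: for n ≥ 2k, an intersecting family of k-subsets of an n-element set has size at most C(n − 1, k − 1), with equality for 'star' families {A ⊆ [n] : |A| = k, i ∈ A} (fix an element i). For n = 500, k = 10: C(499, 9) = 4916211776037821974.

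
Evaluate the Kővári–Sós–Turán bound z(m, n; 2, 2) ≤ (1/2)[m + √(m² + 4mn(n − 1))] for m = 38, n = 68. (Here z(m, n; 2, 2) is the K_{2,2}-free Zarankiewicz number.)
z(38, 68; 2, 2) ≤ (1/2)[38 + √(38² + 4·38·68·67)] = (1/2)[38 + √693956] = 435.5201

Kővári–Sós–Turán: let r_1, ..., r_38 be the row sums and z = Σ r_i the total number of 1s. Each pair of columns can share at most one row with both entries 1 (else a 2×2 all-ones block appears), so Σ_i C(r_i, 2) ≤ C(68, 2) = 2278. By convexity Σ_i C(r_i, 2) ≥ 38·C(z/38, 2) = z(z − 38)/(2·38), giving z² − 38z − 38·68·67 ≤ 0 and hence z ≤ (1/2)[38 + √(1444 + 4·173128)] = (1/2)[38 + √693956] ≈ (1/2)(38 + 833.0402) = 435.5201.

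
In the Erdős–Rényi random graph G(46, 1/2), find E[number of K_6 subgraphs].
E[# K_6] = C(46, 6) · (1/2)^C(6, 2) = 9366819 / 2^15 ≈ 285.852631

For each 6-subset S of vertices (there are C(46, 6) = 9366819 such S), let X_S = 1 if S induces a K_6 (all C(6, 2) = 15 edges present). Then P(X_S = 1) = (1/2)^15 = 1/32768. By linearity of expectation, E[# K_6] = C(46, 6) · (1/2)^15 = 9366819 / 32768 ≈ 285.852631.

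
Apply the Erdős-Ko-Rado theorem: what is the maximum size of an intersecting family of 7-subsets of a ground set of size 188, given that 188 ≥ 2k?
max |F| = C(187, 6) = 54768908194

The Erdős-Ko-Rado theorem states: for n ≥ 2k, an intersecting family of k-subsets of an n-element set has size at most C(n − 1, k − 1), with equality for 'star' families {A ⊆ [n] : |A| = k, i ∈ A} (fix an element i). For n = 188, k = 7: C(187, 6) = 54768908194.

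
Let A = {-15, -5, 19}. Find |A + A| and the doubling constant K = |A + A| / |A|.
K = |A + A| / |A| = 6/3 = 2

Enumerate A + A = {a + b : a, b ∈ A}. With |A| = 3, there are |A|^2 = 9 ordered sum pairs; collecting distinct values, A + A = {-30, -20, -10, 4, 14, 38}, so |A + A| = 6. Thus K = 6/3 = 2. For comparison, the minimum possible |A + A| over all 3-element sets is 2·3 − 1 = 5 (so min K = 5/3), attained only by arithmetic progressions.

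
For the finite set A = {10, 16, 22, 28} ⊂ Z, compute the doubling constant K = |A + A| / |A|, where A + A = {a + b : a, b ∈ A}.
K = |A + A| / |A| = 7/4

Enumerate A + A = {a + b : a, b ∈ A}. With |A| = 4, there are |A|^2 = 16 ordered sum pairs; collecting distinct values, A + A = {20, 26, 32, 38, 44, 50, 56}, so |A + A| = 7. Thus K = 7/4. Here |A + A| = 2|A| − 1 = 7, the minimum possible — so K = 7/4 is minimal, which holds iff A is an arithmetic progression.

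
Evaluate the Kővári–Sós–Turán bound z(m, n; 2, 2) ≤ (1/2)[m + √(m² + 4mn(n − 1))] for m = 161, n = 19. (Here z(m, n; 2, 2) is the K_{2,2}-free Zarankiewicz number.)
z(161, 19; 2, 2) ≤ (1/2)[161 + √(161² + 4·161·19·18)] = (1/2)[161 + √246169] = 328.5771

Kővári–Sós–Turán: let r_1, ..., r_161 be the row sums and z = Σ r_i the total number of 1s. Each pair of columns can share at most one row with both entries 1 (else a 2×2 all-ones block appears), so Σ_i C(r_i, 2) ≤ C(19, 2) = 171. By convexity Σ_i C(r_i, 2) ≥ 161·C(z/161, 2) = z(z − 161)/(2·161), giving z² − 161z − 161·19·18 ≤ 0 and hence z ≤ (1/2)[161 + √(25921 + 4·55062)] = (1/2)[161 + √246169] ≈ (1/2)(161 + 496.1542) = 328.5771.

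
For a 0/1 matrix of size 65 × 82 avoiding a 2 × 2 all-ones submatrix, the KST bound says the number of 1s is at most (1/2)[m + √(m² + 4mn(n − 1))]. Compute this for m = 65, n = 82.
z(65, 82; 2, 2) ≤ (1/2)[65 + √(65² + 4·65·82·81)] = (1/2)[65 + √1731145] = 690.3649

Kővári–Sós–Turán: let r_1, ..., r_65 be the row sums and z = Σ r_i the total number of 1s. Each pair of columns can share at most one row with both entries 1 (else a 2×2 all-ones block appears), so Σ_i C(r_i, 2) ≤ C(82, 2) = 3321. By convexity Σ_i C(r_i, 2) ≥ 65·C(z/65, 2) = z(z − 65)/(2·65), giving z² − 65z − 65·82·81 ≤ 0 and hence z ≤ (1/2)[65 + √(4225 + 4·431730)] = (1/2)[65 + √1731145] ≈ (1/2)(65 + 1315.7298) = 690.3649.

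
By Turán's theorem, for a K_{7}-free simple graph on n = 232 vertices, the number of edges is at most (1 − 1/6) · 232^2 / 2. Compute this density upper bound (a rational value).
Turán density bound = (5/6) · 232^2/2 = 67280/3 ≈ 22426.6667

Turán's theorem: ex(n, K_{r+1}) is achieved by the complete r-partite Turán graph T(n, r) with parts as balanced as possible, and is at most (1 − 1/r) · n^2/2. For r = 6, n = 232: the density bound is (5/6) · 53824/2 = 67280/3 ≈ 22426.6667. The integer-valued extremum is e(T(232, 6)) = 22426, which is strictly less than the density bound 67280/3 since 6 ∤ 232 (the parts of T(232, 6) cannot all be equal).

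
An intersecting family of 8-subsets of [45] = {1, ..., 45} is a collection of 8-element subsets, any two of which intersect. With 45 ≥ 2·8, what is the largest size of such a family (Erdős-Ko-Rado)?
max |F| = C(44, 7) = 38320568

The Erdős-Ko-Rado theorem states: for n ≥ 2k, an intersecting family of k-subsets of an n-element set has size at most C(n − 1, k − 1), with equality for 'star' families {A ⊆ [n] : |A| = k, i ∈ A} (fix an element i). For n = 45, k = 8: C(44, 7) = 38320568.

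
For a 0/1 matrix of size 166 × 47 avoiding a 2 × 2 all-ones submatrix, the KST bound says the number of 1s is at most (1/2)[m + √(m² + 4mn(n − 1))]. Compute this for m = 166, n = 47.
z(166, 47; 2, 2) ≤ (1/2)[166 + √(166² + 4·166·47·46)] = (1/2)[166 + √1463124] = 687.7983

Kővári–Sós–Turán: let r_1, ..., r_166 be the row sums and z = Σ r_i the total number of 1s. Each pair of columns can share at most one row with both entries 1 (else a 2×2 all-ones block appears), so Σ_i C(r_i, 2) ≤ C(47, 2) = 1081. By convexity Σ_i C(r_i, 2) ≥ 166·C(z/166, 2) = z(z − 166)/(2·166), giving z² − 166z − 166·47·46 ≤ 0 and hence z ≤ (1/2)[166 + √(27556 + 4·358892)] = (1/2)[166 + √1463124] ≈ (1/2)(166 + 1209.5966) = 687.7983.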